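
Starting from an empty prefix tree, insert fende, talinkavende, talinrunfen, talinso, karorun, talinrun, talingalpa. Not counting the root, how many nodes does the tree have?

For each word, the new-node count is its length minus the longest prefix already in the trie:
  "fende" → 5 new (f, e, n, d, e)
  "talinkavende" → 12 new (t, a, l, i, n, k, a, v, e, n, d, e)
  "talinrunfen" → prefix "talin" already present; 6 new (r, u, n, f, e, n)
  "talinso" → prefix "talin" already present; 2 new (s, o)
  "karorun" → 7 new (k, a, r, o, r, u, n)
  "talinrun" → prefix "talinrun" already present; 0 new (none)
  "talingalpa" → prefix "talin" already present; 5 new (g, a, l, p, a)
Total nodes = 5 + 12 + 6 + 2 + 7 + 0 + 5 = 37

37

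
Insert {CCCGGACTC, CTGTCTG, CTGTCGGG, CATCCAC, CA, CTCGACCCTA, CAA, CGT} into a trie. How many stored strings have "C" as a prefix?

Traverse to the node for "C", then collect every word in that subtree.
Matches: "CA", "CAA", "CATCCAC", "CCCGGACTC", "CGT", "CTCGACCCTA", "CTGTCGGG", "CTGTCTG"
Count: 8

8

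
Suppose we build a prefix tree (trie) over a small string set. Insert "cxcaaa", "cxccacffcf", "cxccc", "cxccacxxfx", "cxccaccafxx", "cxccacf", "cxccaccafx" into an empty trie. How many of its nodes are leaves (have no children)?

5

A leaf is a node with no children — equivalently, the end of a word that is not a proper prefix of any other stored word.
Those words: "cxcaaa", "cxccaccafxx", "cxccacffcf", "cxccacxxfx", "cxccc"
Leaf count: 5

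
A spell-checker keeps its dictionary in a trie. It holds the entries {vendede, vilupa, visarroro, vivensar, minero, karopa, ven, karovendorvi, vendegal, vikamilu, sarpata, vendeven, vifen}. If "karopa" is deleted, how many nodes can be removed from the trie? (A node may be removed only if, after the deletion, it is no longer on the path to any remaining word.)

Walk "karopa" from the leaf back toward the root, removing each node that no remaining word uses.
The suffix "pa" (2 nodes) is used only by "karopa"; the node for "karo" still has the child "v", so pruning stops there.
Nodes removed: 2

2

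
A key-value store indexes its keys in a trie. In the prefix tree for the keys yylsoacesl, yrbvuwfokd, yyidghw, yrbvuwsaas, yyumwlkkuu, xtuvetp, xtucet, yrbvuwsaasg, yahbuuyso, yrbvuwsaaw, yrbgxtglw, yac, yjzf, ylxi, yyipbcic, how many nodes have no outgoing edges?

14

Leaves are exactly the stored words that no other stored word extends.
Those words: "xtucet", "xtuvetp", "yac", "yahbuuyso", "yjzf", "ylxi", "yrbgxtglw", "yrbvuwfokd", "yrbvuwsaasg", "yrbvuwsaaw", "yyidghw", "yyipbcic", "yylsoacesl", "yyumwlkkuu"
Leaf count: 14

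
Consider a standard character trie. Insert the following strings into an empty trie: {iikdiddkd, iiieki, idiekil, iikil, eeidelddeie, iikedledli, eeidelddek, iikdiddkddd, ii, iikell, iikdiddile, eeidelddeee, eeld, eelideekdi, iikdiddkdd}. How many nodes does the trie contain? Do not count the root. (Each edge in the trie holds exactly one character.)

58

Insert word by word; a character creates a node only if that edge doesn't already exist:
  "iikdiddkd" → 9 new (i, i, k, d, i, d, d, k, d)
  "iiieki" → prefix "ii" already present; 4 new (i, e, k, i)
  "idiekil" → prefix "i" already present; 6 new (d, i, e, k, i, l)
  "iikil" → prefix "iik" already present; 2 new (i, l)
  "eeidelddeie" → 11 new (e, e, i, d, e, l, d, d, e, i, e)
  "iikedledli" → prefix "iik" already present; 7 new (e, d, l, e, d, l, i)
  "eeidelddek" → prefix "eeideldde" already present; 1 new (k)
  "iikdiddkddd" → prefix "iikdiddkd" already present; 2 new (d, d)
  "ii" → prefix "ii" already present; 0 new (none)
  "iikell" → prefix "iike" already present; 2 new (l, l)
  "iikdiddile" → prefix "iikdidd" already present; 3 new (i, l, e)
  "eeidelddeee" → prefix "eeideldde" already present; 2 new (e, e)
  "eeld" → prefix "ee" already present; 2 new (l, d)
  "eelideekdi" → prefix "eel" already present; 7 new (i, d, e, e, k, d, i)
  "iikdiddkdd" → prefix "iikdiddkdd" already present; 0 new (none)
Total nodes = 9 + 4 + 6 + 2 + 11 + 7 + 1 + 2 + 0 + 2 + 3 + 2 + 2 + 7 + 0 = 58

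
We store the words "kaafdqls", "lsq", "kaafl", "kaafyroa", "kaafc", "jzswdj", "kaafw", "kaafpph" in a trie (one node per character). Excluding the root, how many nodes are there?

27

Trace insertions, counting only characters that open a new branch:
  "kaafdqls" → 8 new (k, a, a, f, d, q, l, s)
  "lsq" → 3 new (l, s, q)
  "kaafl" → prefix "kaaf" already present; 1 new (l)
  "kaafyroa" → prefix "kaaf" already present; 4 new (y, r, o, a)
  "kaafc" → prefix "kaaf" already present; 1 new (c)
  "jzswdj" → 6 new (j, z, s, w, d, j)
  "kaafw" → prefix "kaaf" already present; 1 new (w)
  "kaafpph" → prefix "kaaf" already present; 3 new (p, p, h)
Total nodes = 8 + 3 + 1 + 4 + 1 + 6 + 1 + 3 = 27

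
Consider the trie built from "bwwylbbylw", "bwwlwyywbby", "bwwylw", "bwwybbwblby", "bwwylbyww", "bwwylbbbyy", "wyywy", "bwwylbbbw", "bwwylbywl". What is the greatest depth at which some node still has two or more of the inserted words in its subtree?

Look for the deepest trie node that still has at least two words in its subtree.
e.g. "bwwylbbbw" and "bwwylbbbyy" share the prefix "bwwylbbb" of length 8; no pair shares a longer one.
Longest shared-prefix length: 8

8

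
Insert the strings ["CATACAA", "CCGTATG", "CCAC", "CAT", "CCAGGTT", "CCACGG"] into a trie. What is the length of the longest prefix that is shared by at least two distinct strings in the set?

4

Look for the deepest trie node that still has at least two words in its subtree.
e.g. "CCAC" and "CCACGG" share the prefix "CCAC" of length 4; no pair shares a longer one.
Longest shared-prefix length: 4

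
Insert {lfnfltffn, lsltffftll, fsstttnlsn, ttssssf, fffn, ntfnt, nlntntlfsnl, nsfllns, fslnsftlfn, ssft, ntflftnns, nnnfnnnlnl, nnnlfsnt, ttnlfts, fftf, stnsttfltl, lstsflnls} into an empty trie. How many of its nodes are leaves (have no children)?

17

A leaf is a node with no children — equivalently, the end of a word that is not a proper prefix of any other stored word.
Those words: "fffn", "fftf", "fslnsftlfn", "fsstttnlsn", "lfnfltffn", "lsltffftll", "lstsflnls", "nlntntlfsnl", "nnnfnnnlnl", "nnnlfsnt", "nsfllns", "ntflftnns", "ntfnt", "ssft", "stnsttfltl", "ttnlfts", "ttssssf"
Leaf count: 17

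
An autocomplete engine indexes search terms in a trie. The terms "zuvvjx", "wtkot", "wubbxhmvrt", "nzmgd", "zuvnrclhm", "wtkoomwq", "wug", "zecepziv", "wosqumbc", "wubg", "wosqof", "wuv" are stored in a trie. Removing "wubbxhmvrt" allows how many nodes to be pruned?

7

After clearing the end-marker at "wubbxhmvrt", prune upward until reaching a node still needed by another word.
The suffix "bxhmvrt" (7 nodes) is used only by "wubbxhmvrt"; the node for "wub" still has the child "g", so pruning stops there.
Nodes removed: 7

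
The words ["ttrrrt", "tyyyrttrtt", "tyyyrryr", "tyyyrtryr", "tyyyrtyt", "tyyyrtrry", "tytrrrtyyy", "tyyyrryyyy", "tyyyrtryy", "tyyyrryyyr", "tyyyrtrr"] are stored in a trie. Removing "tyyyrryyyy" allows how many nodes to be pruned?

Walk "tyyyrryyyy" from the leaf back toward the root, removing each node that no remaining word uses.
The suffix "y" (1 node) is used only by "tyyyrryyyy"; the node for "tyyyrryyy" still has the child "r", so pruning stops there.
Nodes removed: 1

1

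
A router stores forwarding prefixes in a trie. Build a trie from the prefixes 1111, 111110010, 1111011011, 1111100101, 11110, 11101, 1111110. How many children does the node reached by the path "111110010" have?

Walk "111110010" from the root, arriving at one node.
Distinct next characters after "111110010": 1.
That node has 1 child edge.

1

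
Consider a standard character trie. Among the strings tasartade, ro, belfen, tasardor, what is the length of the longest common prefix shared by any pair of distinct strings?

Equivalently: take the maximum, over all pairs, of their longest common prefix length.
e.g. "tasardor" and "tasartade" share the prefix "tasar" of length 5; no pair shares a longer one.
Longest shared-prefix length: 5

5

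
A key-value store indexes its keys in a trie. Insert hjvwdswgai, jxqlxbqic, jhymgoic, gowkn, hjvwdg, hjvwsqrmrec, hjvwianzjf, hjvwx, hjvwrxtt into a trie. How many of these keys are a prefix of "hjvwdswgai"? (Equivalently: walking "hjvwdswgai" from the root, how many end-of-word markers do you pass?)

1

Walk "hjvwdswgai" from the root; an end-of-word marker is hit whenever a stored word is a prefix of "hjvwdswgai".
Prefixes of the query that are stored words: "hjvwdswgai"
Count: 1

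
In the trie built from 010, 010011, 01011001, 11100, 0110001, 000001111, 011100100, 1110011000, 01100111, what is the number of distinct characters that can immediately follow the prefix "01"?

2

Walk "01" from the root, arriving at one node.
Distinct next characters after "01": 0, 1.
That node has 2 child edges.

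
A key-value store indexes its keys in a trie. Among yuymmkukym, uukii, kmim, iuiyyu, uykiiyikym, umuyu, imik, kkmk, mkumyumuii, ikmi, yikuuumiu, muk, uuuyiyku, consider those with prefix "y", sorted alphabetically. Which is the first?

yikuuumiu

Filter for "y…" and sort: "yikuuumiu", "yuymmkukym"
The 1st is yikuuumiu.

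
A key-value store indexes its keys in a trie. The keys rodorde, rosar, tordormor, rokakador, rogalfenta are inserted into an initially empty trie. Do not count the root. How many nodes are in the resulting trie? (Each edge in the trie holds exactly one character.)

Count nodes per top-level branch (shared prefixes stored once):
  'r'-branch (rodorde, rogalfenta, rokakador, rosar): 25 nodes
  't'-branch (tordormor): 9 nodes
Sum: 34

34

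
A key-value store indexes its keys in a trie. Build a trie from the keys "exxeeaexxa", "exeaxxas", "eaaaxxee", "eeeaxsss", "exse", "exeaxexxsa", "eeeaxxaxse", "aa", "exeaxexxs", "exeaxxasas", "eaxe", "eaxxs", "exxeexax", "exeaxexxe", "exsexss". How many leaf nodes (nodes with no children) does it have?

12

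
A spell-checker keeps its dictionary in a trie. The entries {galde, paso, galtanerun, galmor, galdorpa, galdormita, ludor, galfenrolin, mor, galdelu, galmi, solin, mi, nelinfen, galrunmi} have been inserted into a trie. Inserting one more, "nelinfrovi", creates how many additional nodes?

4

"nelinf" is already a path in the trie; the remaining "rovi" must be added.
Each of the 4 remaining characters creates one node.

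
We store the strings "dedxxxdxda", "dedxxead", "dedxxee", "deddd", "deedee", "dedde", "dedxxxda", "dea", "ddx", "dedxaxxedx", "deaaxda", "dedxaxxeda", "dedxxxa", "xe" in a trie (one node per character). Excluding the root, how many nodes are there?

Insert word by word; a character creates a node only if that edge doesn't already exist:
  "dedxxxdxda" → 10 new (d, e, d, x, x, x, d, x, d, a)
  "dedxxead" → prefix "dedxx" already present; 3 new (e, a, d)
  "dedxxee" → prefix "dedxxe" already present; 1 new (e)
  "deddd" → prefix "ded" already present; 2 new (d, d)
  "deedee" → prefix "de" already present; 4 new (e, d, e, e)
  "dedde" → prefix "dedd" already present; 1 new (e)
  "dedxxxda" → prefix "dedxxxd" already present; 1 new (a)
  "dea" → prefix "de" already present; 1 new (a)
  "ddx" → prefix "d" already present; 2 new (d, x)
  "dedxaxxedx" → prefix "dedx" already present; 6 new (a, x, x, e, d, x)
  "deaaxda" → prefix "dea" already present; 4 new (a, x, d, a)
  "dedxaxxeda" → prefix "dedxaxxed" already present; 1 new (a)
  "dedxxxa" → prefix "dedxxx" already present; 1 new (a)
  "xe" → 2 new (x, e)
Total nodes = 10 + 3 + 1 + 2 + 4 + 1 + 1 + 1 + 2 + 6 + 4 + 1 + 1 + 2 = 39

39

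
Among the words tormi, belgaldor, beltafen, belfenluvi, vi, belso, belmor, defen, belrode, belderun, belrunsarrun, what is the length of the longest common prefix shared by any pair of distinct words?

4

The deepest shared node is where two words last agree before diverging.
e.g. "belrode" and "belrunsarrun" share the prefix "belr" of length 4; no pair shares a longer one.
Longest shared-prefix length: 4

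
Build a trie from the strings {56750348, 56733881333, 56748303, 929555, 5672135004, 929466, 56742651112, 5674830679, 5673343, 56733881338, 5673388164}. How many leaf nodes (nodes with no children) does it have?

11

Leaves are exactly the stored words that no other stored word extends.
Those words: "5672135004", "5673343", "56733881333", "56733881338", "5673388164", "56742651112", "56748303", "5674830679", "56750348", "929466", "929555"
Leaf count: 11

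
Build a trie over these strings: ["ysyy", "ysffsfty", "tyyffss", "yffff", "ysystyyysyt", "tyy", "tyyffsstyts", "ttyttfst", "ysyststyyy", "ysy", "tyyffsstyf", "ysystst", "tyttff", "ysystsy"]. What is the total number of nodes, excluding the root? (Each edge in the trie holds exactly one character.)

51

For each word, the new-node count is its length minus the longest prefix already in the trie:
  "ysyy" → 4 new (y, s, y, y)
  "ysffsfty" → prefix "ys" already present; 6 new (f, f, s, f, t, y)
  "tyyffss" → 7 new (t, y, y, f, f, s, s)
  "yffff" → prefix "y" already present; 4 new (f, f, f, f)
  "ysystyyysyt" → prefix "ysy" already present; 8 new (s, t, y, y, y, s, y, t)
  "tyy" → prefix "tyy" already present; 0 new (none)
  "tyyffsstyts" → prefix "tyyffss" already present; 4 new (t, y, t, s)
  "ttyttfst" → prefix "t" already present; 7 new (t, y, t, t, f, s, t)
  "ysyststyyy" → prefix "ysyst" already present; 5 new (s, t, y, y, y)
  "ysy" → prefix "ysy" already present; 0 new (none)
  "tyyffsstyf" → prefix "tyyffssty" already present; 1 new (f)
  "ysystst" → prefix "ysystst" already present; 0 new (none)
  "tyttff" → prefix "ty" already present; 4 new (t, t, f, f)
  "ysystsy" → prefix "ysysts" already present; 1 new (y)
Total nodes = 4 + 6 + 7 + 4 + 8 + 0 + 4 + 7 + 5 + 0 + 1 + 0 + 4 + 1 = 51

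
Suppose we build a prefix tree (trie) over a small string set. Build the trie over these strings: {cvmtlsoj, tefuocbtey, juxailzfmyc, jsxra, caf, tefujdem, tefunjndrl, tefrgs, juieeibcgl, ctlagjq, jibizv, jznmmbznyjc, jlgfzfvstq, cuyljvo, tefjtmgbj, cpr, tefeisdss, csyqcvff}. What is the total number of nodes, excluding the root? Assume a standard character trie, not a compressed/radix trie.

Insert word by word; a character creates a node only if that edge doesn't already exist:
  "cvmtlsoj" → 8 new (c, v, m, t, l, s, o, j)
  "tefuocbtey" → 10 new (t, e, f, u, o, c, b, t, e, y)
  "juxailzfmyc" → 11 new (j, u, x, a, i, l, z, f, m, y, c)
  "jsxra" → prefix "j" already present; 4 new (s, x, r, a)
  "caf" → prefix "c" already present; 2 new (a, f)
  "tefujdem" → prefix "tefu" already present; 4 new (j, d, e, m)
  "tefunjndrl" → prefix "tefu" already present; 6 new (n, j, n, d, r, l)
  "tefrgs" → prefix "tef" already present; 3 new (r, g, s)
  "juieeibcgl" → prefix "ju" already present; 8 new (i, e, e, i, b, c, g, l)
  "ctlagjq" → prefix "c" already present; 6 new (t, l, a, g, j, q)
  "jibizv" → prefix "j" already present; 5 new (i, b, i, z, v)
  "jznmmbznyjc" → prefix "j" already present; 10 new (z, n, m, m, b, z, n, y, j, c)
  "jlgfzfvstq" → prefix "j" already present; 9 new (l, g, f, z, f, v, s, t, q)
  "cuyljvo" → prefix "c" already present; 6 new (u, y, l, j, v, o)
  "tefjtmgbj" → prefix "tef" already present; 6 new (j, t, m, g, b, j)
  "cpr" → prefix "c" already present; 2 new (p, r)
  "tefeisdss" → prefix "tef" already present; 6 new (e, i, s, d, s, s)
  "csyqcvff" → prefix "c" already present; 7 new (s, y, q, c, v, f, f)
Total nodes = 8 + 10 + 11 + 4 + 2 + 4 + 6 + 3 + 8 + 6 + 5 + 10 + 9 + 6 + 6 + 2 + 6 + 7 = 113

113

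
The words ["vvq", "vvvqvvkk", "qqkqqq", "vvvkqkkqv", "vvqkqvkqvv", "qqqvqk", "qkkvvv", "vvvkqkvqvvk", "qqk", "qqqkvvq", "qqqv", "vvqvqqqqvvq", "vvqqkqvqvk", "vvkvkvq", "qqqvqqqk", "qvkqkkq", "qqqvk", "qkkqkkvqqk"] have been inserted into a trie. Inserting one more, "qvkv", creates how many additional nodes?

1

"qvk" is already a path in the trie; the remaining "v" must be added.
New nodes needed: |"qvkv"| − 3 = 4 − 3 = 1.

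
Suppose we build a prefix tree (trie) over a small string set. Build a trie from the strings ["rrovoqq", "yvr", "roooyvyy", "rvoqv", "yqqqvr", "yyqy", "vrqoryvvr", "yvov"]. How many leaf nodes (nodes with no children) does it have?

A leaf is a node with no children — equivalently, the end of a word that is not a proper prefix of any other stored word.
Those words: "roooyvyy", "rrovoqq", "rvoqv", "vrqoryvvr", "yqqqvr", "yvov", "yvr", "yyqy"
Leaf count: 8

8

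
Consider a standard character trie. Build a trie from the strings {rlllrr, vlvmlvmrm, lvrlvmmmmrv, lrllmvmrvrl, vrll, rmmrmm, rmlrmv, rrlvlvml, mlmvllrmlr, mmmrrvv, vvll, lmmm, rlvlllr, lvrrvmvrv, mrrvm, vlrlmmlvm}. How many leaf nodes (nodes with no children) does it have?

A leaf is a node with no children — equivalently, the end of a word that is not a proper prefix of any other stored word.
Those words: "lmmm", "lrllmvmrvrl", "lvrlvmmmmrv", "lvrrvmvrv", "mlmvllrmlr", "mmmrrvv", "mrrvm", "rlllrr", "rlvlllr", "rmlrmv", "rmmrmm", "rrlvlvml", "vlrlmmlvm", "vlvmlvmrm", "vrll", "vvll"
Leaf count: 16

16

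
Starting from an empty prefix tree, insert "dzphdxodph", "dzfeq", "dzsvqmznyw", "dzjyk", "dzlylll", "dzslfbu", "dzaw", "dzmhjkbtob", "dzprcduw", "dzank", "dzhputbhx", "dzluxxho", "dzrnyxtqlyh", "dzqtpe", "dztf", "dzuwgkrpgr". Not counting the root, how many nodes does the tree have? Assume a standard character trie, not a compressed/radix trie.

85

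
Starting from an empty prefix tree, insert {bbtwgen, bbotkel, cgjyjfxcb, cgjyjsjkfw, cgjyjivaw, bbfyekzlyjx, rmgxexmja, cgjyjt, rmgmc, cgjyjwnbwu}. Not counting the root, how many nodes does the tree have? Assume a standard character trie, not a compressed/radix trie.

56

Insert word by word; a character creates a node only if that edge doesn't already exist:
  "bbtwgen" → 7 new (b, b, t, w, g, e, n)
  "bbotkel" → prefix "bb" already present; 5 new (o, t, k, e, l)
  "cgjyjfxcb" → 9 new (c, g, j, y, j, f, x, c, b)
  "cgjyjsjkfw" → prefix "cgjyj" already present; 5 new (s, j, k, f, w)
  "cgjyjivaw" → prefix "cgjyj" already present; 4 new (i, v, a, w)
  "bbfyekzlyjx" → prefix "bb" already present; 9 new (f, y, e, k, z, l, y, j, x)
  "rmgxexmja" → 9 new (r, m, g, x, e, x, m, j, a)
  "cgjyjt" → prefix "cgjyj" already present; 1 new (t)
  "rmgmc" → prefix "rmg" already present; 2 new (m, c)
  "cgjyjwnbwu" → prefix "cgjyj" already present; 5 new (w, n, b, w, u)
Total nodes = 7 + 5 + 9 + 5 + 4 + 9 + 9 + 1 + 2 + 5 = 56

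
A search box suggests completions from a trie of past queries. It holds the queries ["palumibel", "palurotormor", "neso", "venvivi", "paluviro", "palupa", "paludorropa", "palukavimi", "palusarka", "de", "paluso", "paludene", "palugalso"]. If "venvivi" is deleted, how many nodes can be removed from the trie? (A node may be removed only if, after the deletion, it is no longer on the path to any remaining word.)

Walk "venvivi" from the leaf back toward the root, removing each node that no remaining word uses.
No other word shares any prefix with "venvivi", so all 7 of its nodes go.
Nodes removed: 7

7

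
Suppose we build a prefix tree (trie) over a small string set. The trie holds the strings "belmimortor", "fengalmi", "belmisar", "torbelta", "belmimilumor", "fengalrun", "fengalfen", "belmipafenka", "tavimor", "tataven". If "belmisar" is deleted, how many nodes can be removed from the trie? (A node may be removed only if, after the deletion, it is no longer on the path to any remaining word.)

3

Walk "belmisar" from the leaf back toward the root, removing each node that no remaining word uses.
The suffix "sar" (3 nodes) is used only by "belmisar"; the node for "belmi" still has the child "m", so pruning stops there.
Nodes removed: 3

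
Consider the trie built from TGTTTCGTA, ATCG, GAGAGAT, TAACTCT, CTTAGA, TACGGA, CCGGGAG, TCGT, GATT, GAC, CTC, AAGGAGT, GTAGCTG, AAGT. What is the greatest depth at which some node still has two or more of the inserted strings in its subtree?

Equivalently: take the maximum, over all pairs, of their longest common prefix length.
e.g. "AAGGAGT" and "AAGT" share the prefix "AAG" of length 3; no pair shares a longer one.
Longest shared-prefix length: 3

3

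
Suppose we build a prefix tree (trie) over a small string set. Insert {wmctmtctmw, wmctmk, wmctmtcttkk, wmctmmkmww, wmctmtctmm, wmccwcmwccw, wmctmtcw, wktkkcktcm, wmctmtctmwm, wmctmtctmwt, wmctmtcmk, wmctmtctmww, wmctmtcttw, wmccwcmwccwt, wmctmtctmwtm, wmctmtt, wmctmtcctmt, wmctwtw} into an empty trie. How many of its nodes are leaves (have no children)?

15

A leaf is a node with no children — equivalently, the end of a word that is not a proper prefix of any other stored word.
Those words: "wktkkcktcm", "wmccwcmwccwt", "wmctmk", "wmctmmkmww", "wmctmtcctmt", "wmctmtcmk", "wmctmtctmm", "wmctmtctmwm", "wmctmtctmwtm", "wmctmtctmww", "wmctmtcttkk", "wmctmtcttw", "wmctmtcw", "wmctmtt", "wmctwtw"
Leaf count: 15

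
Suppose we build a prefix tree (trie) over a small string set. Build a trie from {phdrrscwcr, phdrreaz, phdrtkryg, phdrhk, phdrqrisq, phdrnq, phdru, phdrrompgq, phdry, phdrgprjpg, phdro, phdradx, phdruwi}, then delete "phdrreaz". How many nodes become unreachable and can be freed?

3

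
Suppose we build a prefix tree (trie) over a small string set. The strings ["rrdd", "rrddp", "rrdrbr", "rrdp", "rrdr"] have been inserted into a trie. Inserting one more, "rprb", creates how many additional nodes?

3

The longest prefix of "rprb" already in the trie is "r" (length 1).
Each of the 3 remaining characters creates one node.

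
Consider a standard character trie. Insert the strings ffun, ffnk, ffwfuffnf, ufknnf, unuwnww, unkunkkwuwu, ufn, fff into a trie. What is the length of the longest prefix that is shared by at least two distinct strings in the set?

The deepest shared node is where two words last agree before diverging.
e.g. "fff" and "ffnk" share the prefix "ff" of length 2; no pair shares a longer one.
Longest shared-prefix length: 2

2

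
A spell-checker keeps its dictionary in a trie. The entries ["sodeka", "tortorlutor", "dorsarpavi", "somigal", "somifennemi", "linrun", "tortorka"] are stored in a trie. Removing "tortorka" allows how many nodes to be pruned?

After clearing the end-marker at "tortorka", prune upward until reaching a node still needed by another word.
The suffix "ka" (2 nodes) is used only by "tortorka"; the node for "tortor" still has the child "l", so pruning stops there.
Nodes removed: 2

2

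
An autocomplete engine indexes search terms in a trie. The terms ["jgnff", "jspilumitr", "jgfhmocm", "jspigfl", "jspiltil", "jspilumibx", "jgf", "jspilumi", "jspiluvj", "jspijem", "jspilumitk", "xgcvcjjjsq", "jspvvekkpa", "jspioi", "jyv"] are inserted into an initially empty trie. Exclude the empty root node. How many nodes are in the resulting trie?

For each word, the new-node count is its length minus the longest prefix already in the trie:
  "jgnff" → 5 new (j, g, n, f, f)
  "jspilumitr" → prefix "j" already present; 9 new (s, p, i, l, u, m, i, t, r)
  "jgfhmocm" → prefix "jg" already present; 6 new (f, h, m, o, c, m)
  "jspigfl" → prefix "jspi" already present; 3 new (g, f, l)
  "jspiltil" → prefix "jspil" already present; 3 new (t, i, l)
  "jspilumibx" → prefix "jspilumi" already present; 2 new (b, x)
  "jgf" → prefix "jgf" already present; 0 new (none)
  "jspilumi" → prefix "jspilumi" already present; 0 new (none)
  "jspiluvj" → prefix "jspilu" already present; 2 new (v, j)
  "jspijem" → prefix "jspi" already present; 3 new (j, e, m)
  "jspilumitk" → prefix "jspilumit" already present; 1 new (k)
  "xgcvcjjjsq" → 10 new (x, g, c, v, c, j, j, j, s, q)
  "jspvvekkpa" → prefix "jsp" already present; 7 new (v, v, e, k, k, p, a)
  "jspioi" → prefix "jspi" already present; 2 new (o, i)
  "jyv" → prefix "j" already present; 2 new (y, v)
Total nodes = 5 + 9 + 6 + 3 + 3 + 2 + 0 + 0 + 2 + 3 + 1 + 10 + 7 + 2 + 2 = 55

55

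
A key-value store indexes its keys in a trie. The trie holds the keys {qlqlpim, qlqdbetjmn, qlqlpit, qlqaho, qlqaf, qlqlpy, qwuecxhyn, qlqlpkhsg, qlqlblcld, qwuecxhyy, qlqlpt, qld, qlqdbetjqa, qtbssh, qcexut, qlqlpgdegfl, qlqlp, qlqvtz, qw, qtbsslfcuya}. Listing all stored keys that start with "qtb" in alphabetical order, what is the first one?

qtbssh

Words with prefix "qtb", in lexicographic order: "qtbssh", "qtbsslfcuya"
Position 1: qtbssh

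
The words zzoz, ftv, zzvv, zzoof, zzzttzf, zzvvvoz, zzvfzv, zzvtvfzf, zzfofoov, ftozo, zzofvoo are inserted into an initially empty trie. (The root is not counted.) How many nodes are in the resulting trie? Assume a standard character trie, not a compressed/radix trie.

Count nodes per top-level branch (shared prefixes stored once):
  'f'-branch (ftozo, ftv): 6 nodes
  'z'-branch (zzfofoov, zzofvoo, zzoof, zzoz, zzvfzv, zzvtvfzf, zzvv, zzvvvoz, zzzttzf): 34 nodes
Sum: 40

40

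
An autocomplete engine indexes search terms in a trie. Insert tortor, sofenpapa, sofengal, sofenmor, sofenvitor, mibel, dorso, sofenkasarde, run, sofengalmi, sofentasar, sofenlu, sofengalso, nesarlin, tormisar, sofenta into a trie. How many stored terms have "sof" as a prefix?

10

Traverse to the node for "sof", then collect every word in that subtree.
Words under "sof": sofengal, sofengalmi, sofengalso, sofenkasarde, sofenlu, sofenmor, sofenpapa, sofenta, sofentasar, sofenvitor
Count: 10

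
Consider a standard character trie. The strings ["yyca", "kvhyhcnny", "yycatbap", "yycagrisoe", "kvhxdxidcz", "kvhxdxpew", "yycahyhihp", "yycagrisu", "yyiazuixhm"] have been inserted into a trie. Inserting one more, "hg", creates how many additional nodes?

Nothing in the trie begins with "h"; the whole of "hg" is new.
2 − 0 = 2 new nodes.

2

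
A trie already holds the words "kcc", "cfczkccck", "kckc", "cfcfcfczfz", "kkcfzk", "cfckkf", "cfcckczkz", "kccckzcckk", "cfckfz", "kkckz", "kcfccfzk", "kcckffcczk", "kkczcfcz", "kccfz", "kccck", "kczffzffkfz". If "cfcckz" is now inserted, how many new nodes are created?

"cfcck" is already a path in the trie; the remaining "z" must be added.
Each of the 1 remaining characters creates one node.

1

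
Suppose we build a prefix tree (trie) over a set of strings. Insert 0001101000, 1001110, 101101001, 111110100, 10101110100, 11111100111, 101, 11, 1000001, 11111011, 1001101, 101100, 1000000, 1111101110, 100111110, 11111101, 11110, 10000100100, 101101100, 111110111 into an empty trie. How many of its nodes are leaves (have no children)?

16

A leaf is a node with no children — equivalently, the end of a word that is not a proper prefix of any other stored word.
Those words: "0001101000", "1000000", "1000001", "10000100100", "1001101", "1001110", "100111110", "10101110100", "101100", "101101001", "101101100", "11110", "111110100", "1111101110", "11111100111", "11111101"
Leaf count: 16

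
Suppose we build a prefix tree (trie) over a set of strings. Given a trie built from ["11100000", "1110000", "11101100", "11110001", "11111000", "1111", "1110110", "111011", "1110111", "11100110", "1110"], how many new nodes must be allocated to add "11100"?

0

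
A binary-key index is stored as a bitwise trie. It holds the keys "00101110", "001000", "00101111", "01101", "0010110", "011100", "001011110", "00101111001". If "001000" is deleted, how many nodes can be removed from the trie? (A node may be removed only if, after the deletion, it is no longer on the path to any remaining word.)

2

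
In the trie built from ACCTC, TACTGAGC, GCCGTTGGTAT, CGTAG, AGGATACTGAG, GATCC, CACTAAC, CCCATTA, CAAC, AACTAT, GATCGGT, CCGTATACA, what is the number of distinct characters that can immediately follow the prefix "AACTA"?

Follow the path "AACTA" to its node, then look at its outgoing edges.
Characters that immediately follow "AACTA" among the stored strings: {T}.
That node has 1 child edge.

1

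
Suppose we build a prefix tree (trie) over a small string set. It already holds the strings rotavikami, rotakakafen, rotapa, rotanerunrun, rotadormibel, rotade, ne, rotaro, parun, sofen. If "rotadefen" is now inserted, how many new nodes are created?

"rotade" is already a path in the trie; the remaining "fen" must be added.
Each of the 3 remaining characters creates one node.

3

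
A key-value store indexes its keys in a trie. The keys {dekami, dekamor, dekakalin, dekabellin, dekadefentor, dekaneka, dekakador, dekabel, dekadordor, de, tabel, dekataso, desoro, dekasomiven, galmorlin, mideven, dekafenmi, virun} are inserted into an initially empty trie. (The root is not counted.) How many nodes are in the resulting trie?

85

Count nodes per top-level branch (shared prefixes stored once):
  'd'-branch (de, dekabel, dekabellin, dekadefentor, dekadordor, dekafenmi, dekakador, dekakalin, dekami, dekamor, dekaneka, dekasomiven, dekataso, desoro): 59 nodes
  'g'-branch (galmorlin): 9 nodes
  'm'-branch (mideven): 7 nodes
  't'-branch (tabel): 5 nodes
  'v'-branch (virun): 5 nodes
Sum: 85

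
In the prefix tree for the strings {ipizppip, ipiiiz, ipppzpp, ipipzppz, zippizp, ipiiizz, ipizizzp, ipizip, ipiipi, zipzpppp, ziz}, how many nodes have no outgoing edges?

A leaf is a node with no children — equivalently, the end of a word that is not a proper prefix of any other stored word.
Those words: "ipiiizz", "ipiipi", "ipipzppz", "ipizip", "ipizizzp", "ipizppip", "ipppzpp", "zippizp", "zipzpppp", "ziz"
Leaf count: 10

10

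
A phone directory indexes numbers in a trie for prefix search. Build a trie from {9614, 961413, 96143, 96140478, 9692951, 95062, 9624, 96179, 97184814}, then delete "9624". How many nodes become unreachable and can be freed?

A node on "9624"'s path can go only if nothing else ends at it or branches off below it.
The suffix "24" (2 nodes) is used only by "9624"; the node for "96" still has the child "1", so pruning stops there.
Nodes removed: 2

2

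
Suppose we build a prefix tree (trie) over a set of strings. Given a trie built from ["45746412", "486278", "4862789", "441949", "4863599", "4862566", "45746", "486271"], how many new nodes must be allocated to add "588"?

3

Nothing in the trie begins with "5"; the whole of "588" is new.
3 − 0 = 3 new nodes.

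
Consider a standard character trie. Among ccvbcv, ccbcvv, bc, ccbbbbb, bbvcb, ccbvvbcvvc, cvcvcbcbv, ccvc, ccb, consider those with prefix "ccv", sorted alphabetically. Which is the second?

Words with prefix "ccv", in lexicographic order: "ccvbcv", "ccvc"
The 2nd is ccvc.

ccvc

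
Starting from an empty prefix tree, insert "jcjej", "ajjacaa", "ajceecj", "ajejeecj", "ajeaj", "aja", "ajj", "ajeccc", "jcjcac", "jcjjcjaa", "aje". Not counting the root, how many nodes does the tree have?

37

Insert word by word; a character creates a node only if that edge doesn't already exist:
  "jcjej" → 5 new (j, c, j, e, j)
  "ajjacaa" → 7 new (a, j, j, a, c, a, a)
  "ajceecj" → prefix "aj" already present; 5 new (c, e, e, c, j)
  "ajejeecj" → prefix "aj" already present; 6 new (e, j, e, e, c, j)
  "ajeaj" → prefix "aje" already present; 2 new (a, j)
  "aja" → prefix "aj" already present; 1 new (a)
  "ajj" → prefix "ajj" already present; 0 new (none)
  "ajeccc" → prefix "aje" already present; 3 new (c, c, c)
  "jcjcac" → prefix "jcj" already present; 3 new (c, a, c)
  "jcjjcjaa" → prefix "jcj" already present; 5 new (j, c, j, a, a)
  "aje" → prefix "aje" already present; 0 new (none)
Total nodes = 5 + 7 + 5 + 6 + 2 + 1 + 0 + 3 + 3 + 5 + 0 = 37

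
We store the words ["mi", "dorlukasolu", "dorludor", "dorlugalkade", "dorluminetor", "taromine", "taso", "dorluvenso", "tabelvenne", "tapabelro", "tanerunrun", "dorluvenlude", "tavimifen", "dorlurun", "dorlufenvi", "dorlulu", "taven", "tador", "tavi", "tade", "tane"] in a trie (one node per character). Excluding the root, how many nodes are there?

95

Count nodes per top-level branch (shared prefixes stored once):
  'd'-branch (dorludor, dorlufenvi, dorlugalkade, dorlukasolu, dorlulu, dorluminetor, dorlurun, dorluvenlude, dorluvenso): 47 nodes
  'm'-branch (mi): 2 nodes
  't'-branch (tabelvenne, tade, tador, tane, tanerunrun, tapabelro, taromine, taso, taven, tavi, tavimifen): 46 nodes
Sum: 95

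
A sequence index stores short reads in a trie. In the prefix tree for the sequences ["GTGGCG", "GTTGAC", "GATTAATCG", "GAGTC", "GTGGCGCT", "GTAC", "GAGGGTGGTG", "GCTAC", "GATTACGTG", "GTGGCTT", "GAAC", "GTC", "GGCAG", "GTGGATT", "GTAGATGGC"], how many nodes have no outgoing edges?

Leaves are exactly the stored words that no other stored word extends.
Those words: "GAAC", "GAGGGTGGTG", "GAGTC", "GATTAATCG", "GATTACGTG", "GCTAC", "GGCAG", "GTAC", "GTAGATGGC", "GTC", "GTGGATT", "GTGGCGCT", "GTGGCTT", "GTTGAC"
Leaf count: 14

14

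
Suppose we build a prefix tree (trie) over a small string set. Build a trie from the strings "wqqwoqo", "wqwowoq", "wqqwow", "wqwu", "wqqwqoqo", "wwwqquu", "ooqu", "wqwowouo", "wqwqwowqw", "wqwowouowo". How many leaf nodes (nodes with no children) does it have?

9

Leaves are exactly the stored words that no other stored word extends.
Those words: "ooqu", "wqqwoqo", "wqqwow", "wqqwqoqo", "wqwowoq", "wqwowouowo", "wqwqwowqw", "wqwu", "wwwqquu"
Leaf count: 9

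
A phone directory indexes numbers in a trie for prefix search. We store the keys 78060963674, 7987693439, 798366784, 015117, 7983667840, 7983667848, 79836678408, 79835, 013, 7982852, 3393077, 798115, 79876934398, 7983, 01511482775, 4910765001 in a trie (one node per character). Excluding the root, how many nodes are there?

68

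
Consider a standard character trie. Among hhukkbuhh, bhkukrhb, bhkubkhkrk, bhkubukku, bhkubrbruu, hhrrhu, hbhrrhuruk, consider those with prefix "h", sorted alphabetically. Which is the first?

DFS of the "h" subtree visits, in order: "hbhrrhuruk", "hhrrhu", "hhukkbuhh"
The 1st is hbhrrhuruk.

hbhrrhuruk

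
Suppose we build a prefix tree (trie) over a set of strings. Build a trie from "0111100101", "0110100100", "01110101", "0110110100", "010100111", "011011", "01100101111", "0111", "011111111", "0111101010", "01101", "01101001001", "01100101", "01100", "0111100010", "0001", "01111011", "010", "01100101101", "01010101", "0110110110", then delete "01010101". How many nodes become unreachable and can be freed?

Walk "01010101" from the leaf back toward the root, removing each node that no remaining word uses.
The suffix "101" (3 nodes) is used only by "01010101"; the node for "01010" still has the child "0", so pruning stops there.
Nodes removed: 3

3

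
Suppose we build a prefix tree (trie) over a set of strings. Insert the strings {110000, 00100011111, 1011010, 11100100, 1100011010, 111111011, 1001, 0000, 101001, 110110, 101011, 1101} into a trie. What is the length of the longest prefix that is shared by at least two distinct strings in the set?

Equivalently: take the maximum, over all pairs, of their longest common prefix length.
"110000" and "1100011010" agree on "11000" (5 characters) before diverging; nothing deeper is shared.
Longest shared-prefix length: 5

5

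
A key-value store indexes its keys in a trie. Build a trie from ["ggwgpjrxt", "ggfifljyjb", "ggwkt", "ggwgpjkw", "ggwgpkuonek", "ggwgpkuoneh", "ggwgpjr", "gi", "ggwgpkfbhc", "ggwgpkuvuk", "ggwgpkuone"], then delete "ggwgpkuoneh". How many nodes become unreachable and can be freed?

Walk "ggwgpkuoneh" from the leaf back toward the root, removing each node that no remaining word uses.
The suffix "h" (1 node) is used only by "ggwgpkuoneh"; the node for "ggwgpkuone" still has the child "k", so pruning stops there.
Nodes removed: 1

1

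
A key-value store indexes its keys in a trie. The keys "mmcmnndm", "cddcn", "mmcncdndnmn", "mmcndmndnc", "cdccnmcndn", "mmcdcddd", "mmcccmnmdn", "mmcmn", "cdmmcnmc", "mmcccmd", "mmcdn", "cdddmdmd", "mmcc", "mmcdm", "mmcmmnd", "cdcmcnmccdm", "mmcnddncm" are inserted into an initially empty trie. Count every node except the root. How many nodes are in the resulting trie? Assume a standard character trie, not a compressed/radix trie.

76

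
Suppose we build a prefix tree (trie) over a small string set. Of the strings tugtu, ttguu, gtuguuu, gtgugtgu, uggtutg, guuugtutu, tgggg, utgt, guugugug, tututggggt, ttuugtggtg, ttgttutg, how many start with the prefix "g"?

4

Traverse to the node for "g", then collect every word in that subtree.
Words under "g": gtgugtgu, gtuguuu, guugugug, guuugtutu
Count: 4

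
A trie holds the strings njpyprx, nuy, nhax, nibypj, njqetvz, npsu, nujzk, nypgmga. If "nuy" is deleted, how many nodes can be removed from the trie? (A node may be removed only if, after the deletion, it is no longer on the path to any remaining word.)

After clearing the end-marker at "nuy", prune upward until reaching a node still needed by another word.
The suffix "y" (1 node) is used only by "nuy"; the node for "nu" still has the child "j", so pruning stops there.
Nodes removed: 1

1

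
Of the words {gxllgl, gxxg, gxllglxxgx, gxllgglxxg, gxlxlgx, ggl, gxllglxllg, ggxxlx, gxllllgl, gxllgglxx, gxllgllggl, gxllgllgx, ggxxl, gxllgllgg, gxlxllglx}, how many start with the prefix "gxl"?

11

Walk to "gxl"; the words in its subtree are exactly those with that prefix.
Matches: "gxllgglxx", "gxllgglxxg", "gxllgl", "gxllgllgg", "gxllgllggl", "gxllgllgx", "gxllglxllg", "gxllglxxgx", "gxllllgl", "gxlxlgx", "gxlxllglx"
Count: 11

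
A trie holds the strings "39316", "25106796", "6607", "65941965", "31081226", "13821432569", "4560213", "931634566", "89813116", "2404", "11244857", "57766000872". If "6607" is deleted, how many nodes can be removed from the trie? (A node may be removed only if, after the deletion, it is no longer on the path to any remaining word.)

After clearing the end-marker at "6607", prune upward until reaching a node still needed by another word.
The suffix "607" (3 nodes) is used only by "6607"; the node for "6" still has the child "5", so pruning stops there.
Nodes removed: 3

3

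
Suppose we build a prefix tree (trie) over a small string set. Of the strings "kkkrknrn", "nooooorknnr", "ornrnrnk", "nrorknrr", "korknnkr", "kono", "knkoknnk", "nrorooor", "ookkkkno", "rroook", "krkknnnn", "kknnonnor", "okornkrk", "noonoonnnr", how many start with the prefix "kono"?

Filter for entries beginning with "kono":
Words under "kono": kono
Count: 1

1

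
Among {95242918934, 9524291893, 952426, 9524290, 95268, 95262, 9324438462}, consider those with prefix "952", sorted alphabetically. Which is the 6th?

Words with prefix "952", in lexicographic order: "952426", "9524290", "9524291893", "95242918934", "95262", "95268"
Position 6: 95268

95268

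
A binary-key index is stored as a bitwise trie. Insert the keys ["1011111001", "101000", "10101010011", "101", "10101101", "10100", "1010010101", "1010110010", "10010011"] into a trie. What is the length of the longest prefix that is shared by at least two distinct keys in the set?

Equivalently: take the maximum, over all pairs, of their longest common prefix length.
"1010110010" and "10101101" agree on "1010110" (7 characters) before diverging; nothing deeper is shared.
Longest shared-prefix length: 7

7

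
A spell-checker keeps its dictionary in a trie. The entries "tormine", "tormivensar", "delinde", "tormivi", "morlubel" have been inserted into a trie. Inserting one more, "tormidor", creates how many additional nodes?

"tormi" is already a path in the trie; the remaining "dor" must be added.
Each of the 3 remaining characters creates one node.

3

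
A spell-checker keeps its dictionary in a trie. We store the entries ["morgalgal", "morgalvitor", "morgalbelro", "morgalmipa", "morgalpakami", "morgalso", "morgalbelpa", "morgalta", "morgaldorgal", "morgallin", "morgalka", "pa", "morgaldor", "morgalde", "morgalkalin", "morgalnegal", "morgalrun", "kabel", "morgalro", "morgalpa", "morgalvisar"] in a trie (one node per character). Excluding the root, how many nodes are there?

69

Count nodes per top-level branch (shared prefixes stored once):
  'k'-branch (kabel): 5 nodes
  'm'-branch (morgalbelpa, morgalbelro, morgalde, morgaldor, morgaldorgal, morgalgal, morgalka, morgalkalin, morgallin, morgalmipa, morgalnegal, morgalpa, morgalpakami, morgalro, morgalrun, morgalso, morgalta, morgalvisar, morgalvitor): 62 nodes
  'p'-branch (pa): 2 nodes
Sum: 69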